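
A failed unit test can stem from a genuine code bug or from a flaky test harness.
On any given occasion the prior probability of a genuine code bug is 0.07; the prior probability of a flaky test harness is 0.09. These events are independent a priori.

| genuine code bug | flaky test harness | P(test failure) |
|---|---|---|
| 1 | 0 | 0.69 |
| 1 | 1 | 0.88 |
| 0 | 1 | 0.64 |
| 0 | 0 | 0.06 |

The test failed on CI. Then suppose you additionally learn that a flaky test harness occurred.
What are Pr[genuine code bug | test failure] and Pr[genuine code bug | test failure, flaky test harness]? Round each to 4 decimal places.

P(test failure) = 0.06×0.93×0.91 + 0.64×0.93×0.09 + 0.69×0.07×0.91 + 0.88×0.07×0.09 = 0.050778 + 0.053568 + 0.043953 + 0.005544 = 0.153843
Restricting to configurations with genuine code bug present: 0.043953 + 0.005544 = 0.049497.
P(genuine code bug | test failure) = 0.049497 / 0.153843 ≈ 0.3217

Now condition on the additional information:
Sum P(test failure|·) weighted by the priors over both values of genuine code bug:
  P(test failure | flaky test harness) = 0.64×0.93 + 0.88×0.07
        = 0.595200 + 0.061600 = 0.656800
Configurations with genuine code bug contribute 0.061600, so
  P(genuine code bug | test failure, flaky test harness) = 0.061600 / 0.656800 ≈ 0.0938
The drop from 0.3217 to 0.0938 is the explaining-away (discounting) effect.

Pr[genuine code bug | test failure] ≈ 0.3217; Pr[genuine code bug | test failure, flaky test harness] ≈ 0.0938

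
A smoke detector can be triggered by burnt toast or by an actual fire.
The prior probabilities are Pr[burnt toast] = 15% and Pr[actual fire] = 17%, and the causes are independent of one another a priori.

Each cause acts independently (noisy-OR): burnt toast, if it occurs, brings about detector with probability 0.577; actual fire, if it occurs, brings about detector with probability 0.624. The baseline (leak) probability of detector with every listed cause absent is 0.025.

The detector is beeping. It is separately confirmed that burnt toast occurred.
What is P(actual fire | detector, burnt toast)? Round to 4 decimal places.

P(actual fire | detector, burnt toast) ≈ 0.2275

Under noisy-OR, P(detector | causes) = 1 − (1−0.025)·∏(1−qᵢ) over the active causes.
P(detector | burnt toast) = 0.587575×0.83 + 0.844928×0.17 = 0.487687 + 0.143638 = 0.631325
The actual fire-present share is 0.844928×0.17 = 0.143638.
P(actual fire | detector, burnt toast) = 0.143638 / 0.631325 ≈ 0.2275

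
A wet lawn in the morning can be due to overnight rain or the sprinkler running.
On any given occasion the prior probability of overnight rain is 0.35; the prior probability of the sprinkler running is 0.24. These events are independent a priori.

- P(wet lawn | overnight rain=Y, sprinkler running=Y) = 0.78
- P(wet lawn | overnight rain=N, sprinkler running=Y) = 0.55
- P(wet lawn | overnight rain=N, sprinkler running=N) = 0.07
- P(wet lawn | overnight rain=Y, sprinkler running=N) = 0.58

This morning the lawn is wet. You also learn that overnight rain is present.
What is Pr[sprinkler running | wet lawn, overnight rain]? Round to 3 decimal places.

P(wet lawn | overnight rain) = 0.58·0.76 + 0.78·0.24 = 0.440800 + 0.187200 = 0.628000
Of this, 0.187200 comes from 0.78·0.24 (the sprinkler running=true cases).
So P(sprinkler running | wet lawn, overnight rain) = 0.187200/0.628000 ≈ 0.298.

Pr[sprinkler running | wet lawn, overnight rain] ≈ 0.298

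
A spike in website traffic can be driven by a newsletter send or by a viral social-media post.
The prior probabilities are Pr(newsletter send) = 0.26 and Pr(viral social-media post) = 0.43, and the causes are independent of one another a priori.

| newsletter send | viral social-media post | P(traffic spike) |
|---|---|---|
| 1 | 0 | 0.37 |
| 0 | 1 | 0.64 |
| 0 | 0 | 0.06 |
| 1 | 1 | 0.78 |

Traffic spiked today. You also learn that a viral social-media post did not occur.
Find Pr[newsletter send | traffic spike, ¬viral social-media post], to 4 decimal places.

Pr[newsletter send | traffic spike, ¬viral social-media post] ≈ 0.6842

P(traffic spike | ¬viral social-media post) = 0.06×0.74 + 0.37×0.26 = 0.044400 + 0.096200 = 0.140600
Of this, 0.096200 comes from 0.37×0.26 (the newsletter send=true cases).
P(newsletter send | traffic spike, ¬viral social-media post) = 0.096200 / 0.140600 ≈ 0.6842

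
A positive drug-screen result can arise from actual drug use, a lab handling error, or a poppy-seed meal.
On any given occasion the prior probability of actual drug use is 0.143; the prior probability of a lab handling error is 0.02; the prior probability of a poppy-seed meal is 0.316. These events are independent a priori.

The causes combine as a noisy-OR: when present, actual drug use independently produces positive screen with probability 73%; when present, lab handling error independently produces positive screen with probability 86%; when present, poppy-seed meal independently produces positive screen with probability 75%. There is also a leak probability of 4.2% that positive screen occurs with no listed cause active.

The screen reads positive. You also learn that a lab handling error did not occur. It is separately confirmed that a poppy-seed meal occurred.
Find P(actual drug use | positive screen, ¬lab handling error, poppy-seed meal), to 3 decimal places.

P(actual drug use | positive screen, ¬lab handling error, poppy-seed meal) ≈ 0.170

Under noisy-OR, P(positive screen | causes) = 1 − (1−0.042)·∏(1−qᵢ) over the active causes.
P(positive screen | ¬lab handling error, poppy-seed meal) = 0.7605·0.857 + 0.935335·0.143 = 0.651748 + 0.133753 = 0.785501
The actual drug use-present share is 0.935335·0.143 = 0.133753.
P(actual drug use | positive screen, ¬lab handling error, poppy-seed meal) = 0.133753 / 0.785501 ≈ 0.170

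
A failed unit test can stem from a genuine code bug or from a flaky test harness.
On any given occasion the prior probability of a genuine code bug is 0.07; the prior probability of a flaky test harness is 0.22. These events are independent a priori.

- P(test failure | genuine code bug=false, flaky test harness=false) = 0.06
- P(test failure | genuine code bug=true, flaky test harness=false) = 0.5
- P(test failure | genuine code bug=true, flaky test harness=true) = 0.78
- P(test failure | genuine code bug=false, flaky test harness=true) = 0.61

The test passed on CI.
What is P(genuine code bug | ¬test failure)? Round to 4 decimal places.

P(¬test failure) = 0.94·0.93·0.78 + 0.39·0.93·0.22 + 0.5·0.07·0.78 + 0.22·0.07·0.22 = 0.681876 + 0.079794 + 0.027300 + 0.003388 = 0.792358
Of this, 0.030688 comes from 0.027300 + 0.003388 (the genuine code bug=true cases).
P(genuine code bug | ¬test failure) = 0.030688 / 0.792358 ≈ 0.0387

P(genuine code bug | ¬test failure) ≈ 0.0387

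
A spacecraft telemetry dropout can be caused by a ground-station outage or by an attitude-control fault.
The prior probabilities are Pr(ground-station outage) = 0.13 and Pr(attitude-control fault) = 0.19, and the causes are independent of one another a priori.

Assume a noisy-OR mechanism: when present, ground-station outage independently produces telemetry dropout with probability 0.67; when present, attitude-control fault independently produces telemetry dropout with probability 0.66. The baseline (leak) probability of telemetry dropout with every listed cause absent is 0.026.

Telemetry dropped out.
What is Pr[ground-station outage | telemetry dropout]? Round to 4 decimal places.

Pr[ground-station outage | telemetry dropout] ≈ 0.4203

Under noisy-OR, P(telemetry dropout | causes) = 1 − (1−0.026)·∏(1−qᵢ) over the active causes.
For the numerator, keep only ground-station outage=true terms: 0.071454 + 0.022001 = 0.093455
The normalizing constant is 0.026·0.87·0.81 + 0.66884·0.87·0.19 + 0.67858·0.13·0.81 + 0.890717·0.13·0.19 = 0.222336
P(ground-station outage | telemetry dropout) = 0.093455/0.222336 ≈ 0.4203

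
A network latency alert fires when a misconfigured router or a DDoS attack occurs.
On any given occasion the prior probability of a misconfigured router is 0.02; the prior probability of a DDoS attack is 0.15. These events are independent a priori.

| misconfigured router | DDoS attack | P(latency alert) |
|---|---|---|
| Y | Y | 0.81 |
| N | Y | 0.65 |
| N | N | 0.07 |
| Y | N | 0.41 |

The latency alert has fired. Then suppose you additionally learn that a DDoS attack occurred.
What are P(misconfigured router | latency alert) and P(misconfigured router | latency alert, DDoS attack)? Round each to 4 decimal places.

P(misconfigured router | latency alert) ≈ 0.0576; P(misconfigured router | latency alert, DDoS attack) ≈ 0.0248

Sum P(latency alert|·) weighted by the priors over the 4 (misconfigured router, DDoS attack) configurations:
  P(latency alert) = 0.07·0.98·0.85 + 0.65·0.98·0.15 + 0.41·0.02·0.85 + 0.81·0.02·0.15
        = 0.058310 + 0.095550 + 0.006970 + 0.002430 = 0.163260
The terms with misconfigured router present sum to 0.009400, so
  P(misconfigured router | latency alert) = 0.009400 / 0.163260 ≈ 0.0576

With the extra evidence:
Numerator (weight on configurations with misconfigured router): 0.81*0.02 = 0.016200
Denominator P(latency alert | DDoS attack): 0.65*0.98 + 0.81*0.02 = 0.653200
Posterior = 0.016200 / 0.653200 ≈ 0.0248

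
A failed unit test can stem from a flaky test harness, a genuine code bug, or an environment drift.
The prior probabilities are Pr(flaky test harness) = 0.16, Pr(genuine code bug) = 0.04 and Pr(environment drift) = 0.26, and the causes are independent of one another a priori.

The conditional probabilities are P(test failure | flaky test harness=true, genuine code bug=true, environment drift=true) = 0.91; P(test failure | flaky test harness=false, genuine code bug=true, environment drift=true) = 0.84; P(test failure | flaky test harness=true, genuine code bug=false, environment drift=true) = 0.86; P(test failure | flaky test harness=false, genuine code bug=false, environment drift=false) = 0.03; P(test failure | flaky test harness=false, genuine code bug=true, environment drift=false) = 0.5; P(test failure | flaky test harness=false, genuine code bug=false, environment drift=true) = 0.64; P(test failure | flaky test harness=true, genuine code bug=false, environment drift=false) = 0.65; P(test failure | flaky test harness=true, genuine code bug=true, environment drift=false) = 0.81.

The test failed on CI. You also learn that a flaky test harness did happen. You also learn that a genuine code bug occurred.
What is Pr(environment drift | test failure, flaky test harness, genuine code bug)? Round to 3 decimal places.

Pr(environment drift | test failure, flaky test harness, genuine code bug) ≈ 0.283

Sum P(test failure|·) weighted by the priors over both values of environment drift:
  P(test failure | flaky test harness, genuine code bug) = 0.81×0.74 + 0.91×0.26
        = 0.599400 + 0.236600 = 0.836000
Configurations with environment drift contribute 0.236600, so
  P(environment drift | test failure, flaky test harness, genuine code bug) = 0.236600 / 0.836000 ≈ 0.283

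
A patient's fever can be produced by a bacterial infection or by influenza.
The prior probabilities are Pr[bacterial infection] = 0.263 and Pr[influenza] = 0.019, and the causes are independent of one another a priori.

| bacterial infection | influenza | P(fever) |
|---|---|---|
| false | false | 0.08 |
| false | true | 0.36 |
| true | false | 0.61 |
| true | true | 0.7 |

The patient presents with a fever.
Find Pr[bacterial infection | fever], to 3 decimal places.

Pr[bacterial infection | fever] ≈ 0.719

Weight on bacterial infection=true, given the evidence: 0.157382 + 0.003498 = 0.160880
Denominator P(fever): 0.08·0.737·0.981 + 0.36·0.737·0.019 + 0.61·0.263·0.981 + 0.7·0.263·0.019 = 0.223761
P(bacterial infection | fever) = 0.160880/0.223761 ≈ 0.719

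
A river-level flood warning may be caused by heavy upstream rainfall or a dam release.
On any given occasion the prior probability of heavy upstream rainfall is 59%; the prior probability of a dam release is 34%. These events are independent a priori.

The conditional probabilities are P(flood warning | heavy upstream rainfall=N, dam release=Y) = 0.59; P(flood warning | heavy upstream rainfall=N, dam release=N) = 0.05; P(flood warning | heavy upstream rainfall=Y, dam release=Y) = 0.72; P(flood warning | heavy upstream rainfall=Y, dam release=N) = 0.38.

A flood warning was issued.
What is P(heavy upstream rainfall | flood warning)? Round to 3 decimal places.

P(heavy upstream rainfall | flood warning) ≈ 0.753

P(flood warning) = 0.05·0.41·0.66 + 0.59·0.41·0.34 + 0.38·0.59·0.66 + 0.72·0.59·0.34 = 0.013530 + 0.082246 + 0.147972 + 0.144432 = 0.388180
The heavy upstream rainfall-present share is 0.147972 + 0.144432 = 0.292404.
P(heavy upstream rainfall | flood warning) = 0.292404 / 0.388180 ≈ 0.753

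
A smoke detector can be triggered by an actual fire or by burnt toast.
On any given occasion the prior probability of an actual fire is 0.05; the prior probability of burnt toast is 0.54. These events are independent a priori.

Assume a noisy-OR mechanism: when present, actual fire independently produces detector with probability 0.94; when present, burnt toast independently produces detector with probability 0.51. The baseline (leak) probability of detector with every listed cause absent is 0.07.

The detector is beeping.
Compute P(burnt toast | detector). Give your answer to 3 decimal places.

Under noisy-OR, P(detector | causes) = 1 − (1−0.07)·∏(1−qᵢ) over the active causes.
Enumerate the 4 (actual fire, burnt toast) configurations and weight by the priors:
  P(detector) = 0.07×0.95×0.46 + 0.5443×0.95×0.54 + 0.9442×0.05×0.46 + 0.972658×0.05×0.54
        = 0.030590 + 0.279226 + 0.021717 + 0.026262 = 0.357795
Configurations with burnt toast contribute 0.305488, so
  P(burnt toast | detector) = 0.305488 / 0.357795 ≈ 0.854

P(burnt toast | detector) ≈ 0.854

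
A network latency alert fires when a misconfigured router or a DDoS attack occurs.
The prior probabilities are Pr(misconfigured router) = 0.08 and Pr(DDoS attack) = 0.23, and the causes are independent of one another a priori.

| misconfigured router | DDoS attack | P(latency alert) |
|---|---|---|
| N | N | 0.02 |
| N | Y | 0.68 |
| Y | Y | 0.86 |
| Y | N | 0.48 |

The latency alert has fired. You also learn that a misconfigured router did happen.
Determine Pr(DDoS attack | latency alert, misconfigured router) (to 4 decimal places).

Enumerate both values of DDoS attack and weight by the priors:
  P(latency alert | misconfigured router) = 0.48*0.77 + 0.86*0.23
        = 0.369600 + 0.197800 = 0.567400
Keeping only the DDoS attack-present terms gives 0.197800, so
  P(DDoS attack | latency alert, misconfigured router) = 0.197800 / 0.567400 ≈ 0.3486

Pr(DDoS attack | latency alert, misconfigured router) ≈ 0.3486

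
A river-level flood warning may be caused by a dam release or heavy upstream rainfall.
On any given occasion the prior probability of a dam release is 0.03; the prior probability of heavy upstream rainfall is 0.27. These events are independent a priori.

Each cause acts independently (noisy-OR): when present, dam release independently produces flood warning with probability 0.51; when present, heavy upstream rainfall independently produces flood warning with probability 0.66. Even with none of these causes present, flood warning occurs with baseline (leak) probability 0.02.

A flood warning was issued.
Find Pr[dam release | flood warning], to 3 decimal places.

Pr[dam release | flood warning] ≈ 0.088

Under noisy-OR, P(flood warning | causes) = 1 − (1−0.02)·∏(1−qᵢ) over the active causes.
Weight on dam release=true, given the evidence: 0.011384 + 0.006778 = 0.018162
The normalizing constant is 0.02*0.97*0.73 + 0.6668*0.97*0.27 + 0.5198*0.03*0.73 + 0.836732*0.03*0.27 = 0.206959
P(dam release | flood warning) = 0.018162/0.206959 ≈ 0.088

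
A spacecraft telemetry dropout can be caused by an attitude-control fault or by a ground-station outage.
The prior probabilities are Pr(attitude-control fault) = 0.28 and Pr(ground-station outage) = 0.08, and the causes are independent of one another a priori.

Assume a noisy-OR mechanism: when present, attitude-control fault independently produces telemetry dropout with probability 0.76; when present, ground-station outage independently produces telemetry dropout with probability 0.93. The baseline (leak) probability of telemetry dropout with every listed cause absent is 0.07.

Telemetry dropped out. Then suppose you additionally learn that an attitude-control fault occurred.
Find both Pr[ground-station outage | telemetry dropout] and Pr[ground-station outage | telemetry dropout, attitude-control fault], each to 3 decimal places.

Under noisy-OR, P(telemetry dropout | causes) = 1 − (1−0.07)·∏(1−qᵢ) over the active causes.
Sum P(telemetry dropout|·) weighted by the priors over the 4 (attitude-control fault, ground-station outage) configurations:
  P(telemetry dropout) = 0.07·0.72·0.92 + 0.9349·0.72·0.08 + 0.7768·0.28·0.92 + 0.984376·0.28·0.08
        = 0.046368 + 0.053850 + 0.200104 + 0.022050 = 0.322372
Keeping only the ground-station outage-present terms gives 0.075900, so
  P(ground-station outage | telemetry dropout) = 0.075900 / 0.322372 ≈ 0.235

Now condition on the additional information:
P(telemetry dropout | attitude-control fault) = 0.7768·0.92 + 0.984376·0.08 = 0.714656 + 0.078750 = 0.793406
Of this, 0.078750 comes from 0.984376·0.08 (the ground-station outage=true cases).
Hence the posterior is 0.078750/0.793406 ≈ 0.099.
— attitude-control fault explains away the evidence for ground-station outage.

Pr[ground-station outage | telemetry dropout] ≈ 0.235; Pr[ground-station outage | telemetry dropout, attitude-control fault] ≈ 0.099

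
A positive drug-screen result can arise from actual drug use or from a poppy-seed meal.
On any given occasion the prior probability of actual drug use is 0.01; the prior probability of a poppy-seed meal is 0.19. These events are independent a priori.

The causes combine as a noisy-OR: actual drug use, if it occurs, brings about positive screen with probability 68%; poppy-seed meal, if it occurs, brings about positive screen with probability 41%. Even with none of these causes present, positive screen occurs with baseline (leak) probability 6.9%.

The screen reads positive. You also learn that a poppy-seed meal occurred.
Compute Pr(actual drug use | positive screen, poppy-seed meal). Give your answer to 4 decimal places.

Pr(actual drug use | positive screen, poppy-seed meal) ≈ 0.0181

Under noisy-OR, P(positive screen | causes) = 1 − (1−0.069)·∏(1−qᵢ) over the active causes.
Sum P(positive screen|·) weighted by the priors over both values of actual drug use:
  P(positive screen | poppy-seed meal) = 0.45071·0.99 + 0.824227·0.01
        = 0.446203 + 0.008242 = 0.454445
Keeping only the actual drug use-present terms gives 0.008242, so
  P(actual drug use | positive screen, poppy-seed meal) = 0.008242 / 0.454445 ≈ 0.0181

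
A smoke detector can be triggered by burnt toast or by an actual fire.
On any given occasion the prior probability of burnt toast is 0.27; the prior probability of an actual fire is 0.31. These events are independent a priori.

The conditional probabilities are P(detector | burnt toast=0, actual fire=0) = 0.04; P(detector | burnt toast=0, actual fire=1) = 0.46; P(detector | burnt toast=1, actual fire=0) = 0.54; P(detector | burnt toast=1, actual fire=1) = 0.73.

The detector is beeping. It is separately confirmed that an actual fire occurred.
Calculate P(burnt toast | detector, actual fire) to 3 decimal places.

P(burnt toast | detector, actual fire) ≈ 0.370

By total probability over both values of burnt toast:
  P(detector | actual fire) = 0.46×0.73 + 0.73×0.27
        = 0.335800 + 0.197100 = 0.532900
Keeping only the burnt toast-present terms gives 0.197100, so
  P(burnt toast | detector, actual fire) = 0.197100 / 0.532900 ≈ 0.370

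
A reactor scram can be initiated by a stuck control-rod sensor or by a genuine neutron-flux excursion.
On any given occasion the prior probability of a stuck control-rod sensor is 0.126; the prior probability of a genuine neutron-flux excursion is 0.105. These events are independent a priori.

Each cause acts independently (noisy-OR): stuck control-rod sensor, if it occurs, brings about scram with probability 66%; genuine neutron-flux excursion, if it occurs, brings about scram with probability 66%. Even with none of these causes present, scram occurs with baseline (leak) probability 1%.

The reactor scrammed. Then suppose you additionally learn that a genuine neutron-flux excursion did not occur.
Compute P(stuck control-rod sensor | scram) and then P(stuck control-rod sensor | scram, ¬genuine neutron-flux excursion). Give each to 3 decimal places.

P(stuck control-rod sensor | scram) ≈ 0.557; P(stuck control-rod sensor | scram, ¬genuine neutron-flux excursion) ≈ 0.905

Under noisy-OR, P(scram | causes) = 1 − (1−0.01)·∏(1−qᵢ) over the active causes.
Weight on stuck control-rod sensor=true, given the evidence: 0.074812 + 0.011716 = 0.086528
Normalizer over all consistent configurations: 0.01·0.874·0.895 + 0.6634·0.874·0.105 + 0.6634·0.126·0.895 + 0.885556·0.126·0.105 = 0.155230
P(stuck control-rod sensor | scram) = 0.086528/0.155230 ≈ 0.557

Now condition on the additional information:
Numerator (weight on configurations with stuck control-rod sensor): 0.6634*0.126 = 0.083588
The normalizing constant is 0.01*0.874 + 0.6634*0.126 = 0.092328
P(stuck control-rod sensor | scram, ¬genuine neutron-flux excursion) = 0.083588/0.092328 ≈ 0.905
With genuine neutron-flux excursion excluded, stuck control-rod sensor must carry more of the explanatory weight for the scram.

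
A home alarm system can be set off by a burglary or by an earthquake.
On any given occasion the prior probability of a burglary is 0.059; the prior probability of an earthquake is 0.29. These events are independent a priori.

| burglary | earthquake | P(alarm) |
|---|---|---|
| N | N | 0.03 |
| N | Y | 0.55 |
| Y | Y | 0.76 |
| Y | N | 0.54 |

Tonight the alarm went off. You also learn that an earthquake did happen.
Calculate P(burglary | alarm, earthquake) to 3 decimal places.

Sum P(alarm|·) weighted by the priors over both values of burglary:
  P(alarm | earthquake) = 0.55·0.941 + 0.76·0.059
        = 0.517550 + 0.044840 = 0.562390
Keeping only the burglary-present terms gives 0.044840, so
  P(burglary | alarm, earthquake) = 0.044840 / 0.562390 ≈ 0.080

P(burglary | alarm, earthquake) ≈ 0.080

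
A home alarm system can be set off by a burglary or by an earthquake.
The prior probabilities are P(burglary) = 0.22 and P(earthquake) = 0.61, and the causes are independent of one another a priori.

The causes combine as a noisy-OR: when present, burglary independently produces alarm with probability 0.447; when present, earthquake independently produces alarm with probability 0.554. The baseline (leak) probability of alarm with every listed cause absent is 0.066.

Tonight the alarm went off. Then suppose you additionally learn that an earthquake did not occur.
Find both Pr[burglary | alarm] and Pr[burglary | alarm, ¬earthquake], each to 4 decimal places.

Under noisy-OR, P(alarm | causes) = 1 − (1−0.066)·∏(1−qᵢ) over the active causes.
Numerator (weight on configurations with burglary): 0.041484 + 0.103286 = 0.144770
Denominator P(alarm): 0.066*0.78*0.39 + 0.583436*0.78*0.61 + 0.483498*0.22*0.39 + 0.76964*0.22*0.61 = 0.442446
Posterior = 0.144770 / 0.442446 ≈ 0.3272

Now also conditioning on earthquake≠true:
Numerator (weight on configurations with burglary): 0.483498*0.22 = 0.106370
The normalizing constant is 0.066*0.78 + 0.483498*0.22 = 0.157850
P(burglary | alarm, ¬earthquake) = 0.106370/0.157850 ≈ 0.6739
Ruling out earthquake raises the posterior on burglary — the flip side of explaining away.

Pr[burglary | alarm] ≈ 0.3272; Pr[burglary | alarm, ¬earthquake] ≈ 0.6739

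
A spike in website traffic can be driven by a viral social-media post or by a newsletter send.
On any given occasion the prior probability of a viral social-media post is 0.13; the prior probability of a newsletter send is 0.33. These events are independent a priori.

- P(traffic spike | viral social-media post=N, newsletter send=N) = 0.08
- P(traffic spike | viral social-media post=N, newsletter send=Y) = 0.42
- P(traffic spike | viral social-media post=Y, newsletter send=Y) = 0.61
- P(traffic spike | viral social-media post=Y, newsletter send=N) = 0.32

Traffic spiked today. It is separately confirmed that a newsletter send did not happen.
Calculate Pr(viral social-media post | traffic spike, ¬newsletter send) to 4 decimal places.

P(traffic spike | ¬newsletter send) = 0.08×0.87 + 0.32×0.13 = 0.069600 + 0.041600 = 0.111200
Restricting to configurations with viral social-media post present: 0.32×0.13 = 0.041600.
So P(viral social-media post | traffic spike, ¬newsletter send) = 0.041600/0.111200 ≈ 0.3741.

Pr(viral social-media post | traffic spike, ¬newsletter send) ≈ 0.3741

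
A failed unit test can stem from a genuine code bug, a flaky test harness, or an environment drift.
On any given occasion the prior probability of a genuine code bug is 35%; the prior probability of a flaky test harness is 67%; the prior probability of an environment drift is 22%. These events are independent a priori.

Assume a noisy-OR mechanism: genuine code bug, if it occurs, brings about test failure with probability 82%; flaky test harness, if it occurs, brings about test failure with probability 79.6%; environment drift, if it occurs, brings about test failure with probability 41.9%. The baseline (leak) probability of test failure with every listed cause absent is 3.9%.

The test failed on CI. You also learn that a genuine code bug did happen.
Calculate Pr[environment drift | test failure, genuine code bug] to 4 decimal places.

Pr[environment drift | test failure, genuine code bug] ≈ 0.2263

Under noisy-OR, P(test failure | causes) = 1 − (1−0.039)·∏(1−qᵢ) over the active causes.
For the numerator, keep only environment drift=true terms: 0.065304 + 0.144378 = 0.209682
Denominator P(test failure | genuine code bug): 0.82702*0.33*0.78 + 0.899499*0.33*0.22 + 0.964712*0.67*0.78 + 0.979498*0.67*0.22 = 0.926715
Posterior = 0.209682 / 0.926715 ≈ 0.2263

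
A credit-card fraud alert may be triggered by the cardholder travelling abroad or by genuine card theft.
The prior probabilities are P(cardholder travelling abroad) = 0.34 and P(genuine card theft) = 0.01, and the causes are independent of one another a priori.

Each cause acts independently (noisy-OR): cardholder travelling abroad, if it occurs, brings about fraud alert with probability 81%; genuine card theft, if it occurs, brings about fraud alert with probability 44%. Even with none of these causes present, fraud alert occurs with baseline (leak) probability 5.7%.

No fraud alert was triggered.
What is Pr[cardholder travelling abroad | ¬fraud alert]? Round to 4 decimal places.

Pr[cardholder travelling abroad | ¬fraud alert] ≈ 0.0892

Under noisy-OR, P(fraud alert | causes) = 1 − (1−0.057)·∏(1−qᵢ) over the active causes.
P(¬fraud alert) = 0.943*0.66*0.99 + 0.52808*0.66*0.01 + 0.17917*0.34*0.99 + 0.100335*0.34*0.01 = 0.616156 + 0.003485 + 0.060309 + 0.000341 = 0.680291
Of this, 0.060650 comes from 0.060309 + 0.000341 (the cardholder travelling abroad=true cases).
P(cardholder travelling abroad | ¬fraud alert) = 0.060650 / 0.680291 ≈ 0.0892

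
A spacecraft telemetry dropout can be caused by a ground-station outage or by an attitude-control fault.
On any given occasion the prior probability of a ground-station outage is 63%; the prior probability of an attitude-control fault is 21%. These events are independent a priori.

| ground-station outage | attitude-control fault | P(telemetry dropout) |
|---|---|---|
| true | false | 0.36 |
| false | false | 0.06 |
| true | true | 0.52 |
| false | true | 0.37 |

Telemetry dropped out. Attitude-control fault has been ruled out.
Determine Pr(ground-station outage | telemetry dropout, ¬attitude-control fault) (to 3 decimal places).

Pr(ground-station outage | telemetry dropout, ¬attitude-control fault) ≈ 0.911

By total probability over both values of ground-station outage:
  P(telemetry dropout | ¬attitude-control fault) = 0.06*0.37 + 0.36*0.63
        = 0.022200 + 0.226800 = 0.249000
Keeping only the ground-station outage-present terms gives 0.226800, so
  P(ground-station outage | telemetry dropout, ¬attitude-control fault) = 0.226800 / 0.249000 ≈ 0.911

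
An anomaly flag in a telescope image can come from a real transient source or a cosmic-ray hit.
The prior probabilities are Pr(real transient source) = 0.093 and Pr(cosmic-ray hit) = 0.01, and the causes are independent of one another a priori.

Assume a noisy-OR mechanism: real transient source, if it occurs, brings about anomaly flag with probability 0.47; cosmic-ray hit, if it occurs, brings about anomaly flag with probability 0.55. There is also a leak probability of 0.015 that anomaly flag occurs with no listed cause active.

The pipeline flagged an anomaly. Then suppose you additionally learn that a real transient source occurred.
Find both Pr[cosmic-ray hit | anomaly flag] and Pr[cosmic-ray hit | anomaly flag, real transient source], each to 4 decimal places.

Pr[cosmic-ray hit | anomaly flag] ≈ 0.0911; Pr[cosmic-ray hit | anomaly flag, real transient source] ≈ 0.0159

Under noisy-OR, P(anomaly flag | causes) = 1 − (1−0.015)·∏(1−qᵢ) over the active causes.
Numerator (weight on configurations with cosmic-ray hit): 0.005050 + 0.000712 = 0.005762
Normalizer over all consistent configurations: 0.015·0.907·0.99 + 0.55675·0.907·0.01 + 0.47795·0.093·0.99 + 0.765078·0.093·0.01 = 0.063236
Posterior = 0.005762 / 0.063236 ≈ 0.0911

Now also conditioning on real transient source=true:
Numerator (weight on configurations with cosmic-ray hit): 0.765078·0.01 = 0.007651
Normalizer over all consistent configurations: 0.47795·0.99 + 0.765078·0.01 = 0.480821
P(cosmic-ray hit | anomaly flag, real transient source) = 0.007651/0.480821 ≈ 0.0159
Conditioning on real transient source lowers the posterior on cosmic-ray hit: the classic explaining-away effect in a common-effect structure.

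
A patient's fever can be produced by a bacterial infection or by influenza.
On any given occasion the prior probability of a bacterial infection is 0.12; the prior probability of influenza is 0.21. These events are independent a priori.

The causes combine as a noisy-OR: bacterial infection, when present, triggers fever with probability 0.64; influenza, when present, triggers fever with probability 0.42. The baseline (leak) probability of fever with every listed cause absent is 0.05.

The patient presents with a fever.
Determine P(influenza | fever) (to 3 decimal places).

Under noisy-OR, P(fever | causes) = 1 − (1−0.05)·∏(1−qᵢ) over the active causes.
For the numerator, keep only influenza=true terms: 0.082975 + 0.020201 = 0.103176
Denominator P(fever): 0.05*0.88*0.79 + 0.449*0.88*0.21 + 0.658*0.12*0.79 + 0.80164*0.12*0.21 = 0.200314
Posterior = 0.103176 / 0.200314 ≈ 0.515

P(influenza | fever) ≈ 0.515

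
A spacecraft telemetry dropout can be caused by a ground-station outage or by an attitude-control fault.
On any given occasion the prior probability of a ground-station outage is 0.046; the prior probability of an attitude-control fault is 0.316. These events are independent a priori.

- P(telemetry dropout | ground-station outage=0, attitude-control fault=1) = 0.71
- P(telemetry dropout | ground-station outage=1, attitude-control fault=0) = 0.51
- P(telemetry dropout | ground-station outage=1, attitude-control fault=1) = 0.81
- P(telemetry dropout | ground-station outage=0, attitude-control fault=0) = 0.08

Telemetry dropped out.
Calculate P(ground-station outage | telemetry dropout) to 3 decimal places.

P(ground-station outage | telemetry dropout) ≈ 0.095

Weight on ground-station outage=true, given the evidence: 0.016047 + 0.011774 = 0.027821
Normalizer over all consistent configurations: 0.08*0.954*0.684 + 0.71*0.954*0.316 + 0.51*0.046*0.684 + 0.81*0.046*0.316 = 0.294063
P(ground-station outage | telemetry dropout) = 0.027821/0.294063 ≈ 0.095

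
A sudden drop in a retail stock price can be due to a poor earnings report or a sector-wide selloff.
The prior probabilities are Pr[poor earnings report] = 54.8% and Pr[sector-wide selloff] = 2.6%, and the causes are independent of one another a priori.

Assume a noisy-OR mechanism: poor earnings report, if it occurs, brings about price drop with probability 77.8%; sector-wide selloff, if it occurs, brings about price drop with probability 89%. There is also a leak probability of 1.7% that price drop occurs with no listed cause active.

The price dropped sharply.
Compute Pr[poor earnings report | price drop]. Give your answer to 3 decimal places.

Under noisy-OR, P(price drop | causes) = 1 − (1−0.017)·∏(1−qᵢ) over the active causes.
Numerator (weight on configurations with poor earnings report): 0.417273 + 0.013906 = 0.431179
Denominator P(price drop): 0.017*0.452*0.974 + 0.89187*0.452*0.026 + 0.781774*0.548*0.974 + 0.975995*0.548*0.026 = 0.449144
Posterior = 0.431179 / 0.449144 ≈ 0.960

Pr[poor earnings report | price drop] ≈ 0.960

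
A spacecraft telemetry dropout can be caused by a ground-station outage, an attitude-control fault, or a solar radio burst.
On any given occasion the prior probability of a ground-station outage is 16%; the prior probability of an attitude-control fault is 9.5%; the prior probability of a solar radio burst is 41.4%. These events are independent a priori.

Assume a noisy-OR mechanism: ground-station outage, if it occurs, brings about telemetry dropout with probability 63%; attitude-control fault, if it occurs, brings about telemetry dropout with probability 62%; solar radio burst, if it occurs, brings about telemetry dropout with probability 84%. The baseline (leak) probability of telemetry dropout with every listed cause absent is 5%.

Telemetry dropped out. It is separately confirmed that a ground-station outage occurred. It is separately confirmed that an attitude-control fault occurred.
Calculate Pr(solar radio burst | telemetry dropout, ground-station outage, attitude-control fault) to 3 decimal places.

Pr(solar radio burst | telemetry dropout, ground-station outage, attitude-control fault) ≈ 0.444

Under noisy-OR, P(telemetry dropout | causes) = 1 − (1−0.05)·∏(1−qᵢ) over the active causes.
Enumerate both values of solar radio burst and weight by the priors:
  P(telemetry dropout | ground-station outage, attitude-control fault) = 0.86643*0.586 + 0.978629*0.414
        = 0.507728 + 0.405152 = 0.912880
The terms with solar radio burst present sum to 0.405152, so
  P(solar radio burst | telemetry dropout, ground-station outage, attitude-control fault) = 0.405152 / 0.912880 ≈ 0.444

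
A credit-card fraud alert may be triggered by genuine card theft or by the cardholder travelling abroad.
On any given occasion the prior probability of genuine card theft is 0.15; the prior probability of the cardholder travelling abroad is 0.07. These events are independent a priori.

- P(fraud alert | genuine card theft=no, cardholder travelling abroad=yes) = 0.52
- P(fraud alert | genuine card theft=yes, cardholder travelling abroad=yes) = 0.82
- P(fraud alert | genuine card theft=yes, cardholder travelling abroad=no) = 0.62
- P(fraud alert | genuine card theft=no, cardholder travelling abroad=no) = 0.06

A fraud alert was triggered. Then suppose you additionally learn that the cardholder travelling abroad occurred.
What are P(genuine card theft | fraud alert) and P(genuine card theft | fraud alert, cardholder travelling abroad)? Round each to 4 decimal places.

P(fraud alert) = 0.06*0.85*0.93 + 0.52*0.85*0.07 + 0.62*0.15*0.93 + 0.82*0.15*0.07 = 0.047430 + 0.030940 + 0.086490 + 0.008610 = 0.173470
Restricting to configurations with genuine card theft present: 0.086490 + 0.008610 = 0.095100.
So P(genuine card theft | fraud alert) = 0.095100/0.173470 ≈ 0.5482.

With the extra evidence:
Sum P(fraud alert|·) weighted by the priors over both values of genuine card theft:
  P(fraud alert | cardholder travelling abroad) = 0.52·0.85 + 0.82·0.15
        = 0.442000 + 0.123000 = 0.565000
Configurations with genuine card theft contribute 0.123000, so
  P(genuine card theft | fraud alert, cardholder travelling abroad) = 0.123000 / 0.565000 ≈ 0.2177
— cardholder travelling abroad explains away the evidence for genuine card theft.

P(genuine card theft | fraud alert) ≈ 0.5482; P(genuine card theft | fraud alert, cardholder travelling abroad) ≈ 0.2177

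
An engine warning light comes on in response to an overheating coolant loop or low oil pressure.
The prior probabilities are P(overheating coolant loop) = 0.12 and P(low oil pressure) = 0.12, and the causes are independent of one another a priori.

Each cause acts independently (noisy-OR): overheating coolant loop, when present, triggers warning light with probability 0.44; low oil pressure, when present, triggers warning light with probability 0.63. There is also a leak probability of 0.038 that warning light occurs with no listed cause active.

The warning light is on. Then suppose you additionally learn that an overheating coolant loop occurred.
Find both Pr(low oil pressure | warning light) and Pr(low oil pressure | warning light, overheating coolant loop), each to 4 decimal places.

Pr(low oil pressure | warning light) ≈ 0.5045; Pr(low oil pressure | warning light, overheating coolant loop) ≈ 0.1914

Under noisy-OR, P(warning light | causes) = 1 − (1−0.038)·∏(1−qᵢ) over the active causes.
Numerator (weight on configurations with low oil pressure): 0.068013 + 0.011530 = 0.079543
The normalizing constant is 0.038*0.88*0.88 + 0.64406*0.88*0.12 + 0.46128*0.12*0.88 + 0.800674*0.12*0.12 = 0.157681
Posterior = 0.079543 / 0.157681 ≈ 0.5045

With the extra evidence:
Enumerate both values of low oil pressure and weight by the priors:
  P(warning light | overheating coolant loop) = 0.46128×0.88 + 0.800674×0.12
        = 0.405926 + 0.096081 = 0.502007
Configurations with low oil pressure contribute 0.096081, so
  P(low oil pressure | warning light, overheating coolant loop) = 0.096081 / 0.502007 ≈ 0.1914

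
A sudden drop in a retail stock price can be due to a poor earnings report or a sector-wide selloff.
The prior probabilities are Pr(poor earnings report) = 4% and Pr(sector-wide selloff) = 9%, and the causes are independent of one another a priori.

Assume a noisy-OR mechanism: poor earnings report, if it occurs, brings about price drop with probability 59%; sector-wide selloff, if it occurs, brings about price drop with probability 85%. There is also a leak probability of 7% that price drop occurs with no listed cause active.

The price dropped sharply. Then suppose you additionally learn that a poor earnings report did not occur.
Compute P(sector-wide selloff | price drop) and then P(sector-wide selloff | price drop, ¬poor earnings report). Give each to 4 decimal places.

Under noisy-OR, P(price drop | causes) = 1 − (1−0.07)·∏(1−qᵢ) over the active causes.
For the numerator, keep only sector-wide selloff=true terms: 0.074347 + 0.003394 = 0.077741
Normalizer over all consistent configurations: 0.07*0.96*0.91 + 0.8605*0.96*0.09 + 0.6187*0.04*0.91 + 0.942805*0.04*0.09 = 0.161414
Posterior = 0.077741 / 0.161414 ≈ 0.4816

Now also conditioning on poor earnings report≠true:
P(price drop | ¬poor earnings report) = 0.07*0.91 + 0.8605*0.09 = 0.063700 + 0.077445 = 0.141145
Restricting to configurations with sector-wide selloff present: 0.8605*0.09 = 0.077445.
Hence the posterior is 0.077445/0.141145 ≈ 0.5487.

P(sector-wide selloff | price drop) ≈ 0.4816; P(sector-wide selloff | price drop, ¬poor earnings report) ≈ 0.5487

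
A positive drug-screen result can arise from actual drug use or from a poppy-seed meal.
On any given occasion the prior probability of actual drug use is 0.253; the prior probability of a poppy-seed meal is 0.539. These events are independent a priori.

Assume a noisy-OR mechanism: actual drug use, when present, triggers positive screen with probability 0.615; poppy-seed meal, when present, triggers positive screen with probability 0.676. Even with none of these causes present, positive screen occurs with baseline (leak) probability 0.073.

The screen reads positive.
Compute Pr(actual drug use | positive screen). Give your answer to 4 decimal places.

Pr(actual drug use | positive screen) ≈ 0.3893

Under noisy-OR, P(positive screen | causes) = 1 − (1−0.073)·∏(1−qᵢ) over the active causes.
Weight on actual drug use=true, given the evidence: 0.075007 + 0.120598 = 0.195605
The normalizing constant is 0.073×0.747×0.461 + 0.699652×0.747×0.539 + 0.643105×0.253×0.461 + 0.884366×0.253×0.539 = 0.502447
P(actual drug use | positive screen) = 0.195605/0.502447 ≈ 0.3893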